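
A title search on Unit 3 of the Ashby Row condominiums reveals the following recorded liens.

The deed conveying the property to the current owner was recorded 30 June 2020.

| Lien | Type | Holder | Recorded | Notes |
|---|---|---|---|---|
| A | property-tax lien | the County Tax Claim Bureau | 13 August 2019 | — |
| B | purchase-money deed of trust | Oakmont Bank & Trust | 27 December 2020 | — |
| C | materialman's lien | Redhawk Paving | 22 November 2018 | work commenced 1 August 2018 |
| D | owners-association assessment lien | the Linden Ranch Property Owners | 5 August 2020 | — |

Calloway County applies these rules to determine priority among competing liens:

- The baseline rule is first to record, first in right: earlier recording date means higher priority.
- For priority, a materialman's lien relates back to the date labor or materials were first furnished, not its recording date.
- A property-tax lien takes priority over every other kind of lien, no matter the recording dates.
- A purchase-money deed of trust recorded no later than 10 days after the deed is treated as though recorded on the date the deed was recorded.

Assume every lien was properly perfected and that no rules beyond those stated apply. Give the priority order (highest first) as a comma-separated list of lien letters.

A, C, D, B

Adjusting effective dates: B was recorded 180 days after the deed, outside the 10-day window, so it keeps its recording date; C is treated as recorded 1 August 2018, the work-commencement date.
A is a property-tax lien, so it outranks all other liens regardless of date.
The other liens, earliest effective date first: C (1 August 2018), D (5 August 2020), B (27 December 2020).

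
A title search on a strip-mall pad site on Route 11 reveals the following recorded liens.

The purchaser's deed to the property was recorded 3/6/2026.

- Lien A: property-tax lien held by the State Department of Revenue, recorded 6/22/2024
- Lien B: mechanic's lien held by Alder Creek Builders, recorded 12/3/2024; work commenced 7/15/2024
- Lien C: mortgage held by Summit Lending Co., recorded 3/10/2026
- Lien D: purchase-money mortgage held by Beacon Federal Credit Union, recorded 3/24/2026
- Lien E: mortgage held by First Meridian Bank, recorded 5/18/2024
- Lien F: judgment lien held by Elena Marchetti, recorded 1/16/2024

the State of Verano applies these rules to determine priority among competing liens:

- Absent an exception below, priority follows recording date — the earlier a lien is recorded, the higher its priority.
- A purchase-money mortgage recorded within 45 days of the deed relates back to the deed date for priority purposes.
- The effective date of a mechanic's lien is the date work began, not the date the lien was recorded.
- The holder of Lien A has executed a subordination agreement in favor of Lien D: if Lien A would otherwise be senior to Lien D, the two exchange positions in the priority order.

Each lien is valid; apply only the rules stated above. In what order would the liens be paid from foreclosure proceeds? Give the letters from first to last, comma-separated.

Adjusting effective dates: B relates back to 7/15/2024 (work commenced); D was recorded within the 45-day window, so its effective date is the deed date 3/6/2026.
By effective date: F (1/16/2024), E (5/18/2024), A (6/22/2024), B (7/15/2024), D (3/6/2026), C (3/10/2026).
Because A would otherwise rank above D, the subordination swaps them.

F, E, D, B, A, C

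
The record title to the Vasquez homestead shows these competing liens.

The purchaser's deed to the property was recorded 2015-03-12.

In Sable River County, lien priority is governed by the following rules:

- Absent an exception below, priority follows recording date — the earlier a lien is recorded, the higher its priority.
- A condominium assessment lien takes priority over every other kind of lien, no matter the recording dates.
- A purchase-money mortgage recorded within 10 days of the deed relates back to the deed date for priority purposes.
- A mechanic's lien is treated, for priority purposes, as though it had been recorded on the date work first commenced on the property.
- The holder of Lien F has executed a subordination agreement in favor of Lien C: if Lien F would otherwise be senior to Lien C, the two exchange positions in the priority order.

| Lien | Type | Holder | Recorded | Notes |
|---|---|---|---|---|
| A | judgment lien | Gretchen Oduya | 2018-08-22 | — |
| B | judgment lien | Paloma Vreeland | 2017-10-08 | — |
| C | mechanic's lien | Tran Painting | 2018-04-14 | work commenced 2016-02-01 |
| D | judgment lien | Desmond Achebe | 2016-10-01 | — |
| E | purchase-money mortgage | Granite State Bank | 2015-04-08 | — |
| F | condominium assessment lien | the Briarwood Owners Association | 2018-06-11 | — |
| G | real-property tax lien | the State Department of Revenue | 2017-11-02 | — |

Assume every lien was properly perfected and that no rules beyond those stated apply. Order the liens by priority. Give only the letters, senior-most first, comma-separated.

C, E, F, D, B, G, A

First, effective dates: C is treated as recorded 2016-02-01, the work-commencement date; E was recorded 27 days after the deed — beyond 10 days — so no relation-back applies.
As a condominium assessment lien, F is senior to every other lien.
The other liens, earliest effective date first: E (2015-04-08), C (2016-02-01), D (2016-10-01), B (2017-10-08), G (2017-11-02), A (2018-08-22).
F is senior to C before the subordination, so the two trade places.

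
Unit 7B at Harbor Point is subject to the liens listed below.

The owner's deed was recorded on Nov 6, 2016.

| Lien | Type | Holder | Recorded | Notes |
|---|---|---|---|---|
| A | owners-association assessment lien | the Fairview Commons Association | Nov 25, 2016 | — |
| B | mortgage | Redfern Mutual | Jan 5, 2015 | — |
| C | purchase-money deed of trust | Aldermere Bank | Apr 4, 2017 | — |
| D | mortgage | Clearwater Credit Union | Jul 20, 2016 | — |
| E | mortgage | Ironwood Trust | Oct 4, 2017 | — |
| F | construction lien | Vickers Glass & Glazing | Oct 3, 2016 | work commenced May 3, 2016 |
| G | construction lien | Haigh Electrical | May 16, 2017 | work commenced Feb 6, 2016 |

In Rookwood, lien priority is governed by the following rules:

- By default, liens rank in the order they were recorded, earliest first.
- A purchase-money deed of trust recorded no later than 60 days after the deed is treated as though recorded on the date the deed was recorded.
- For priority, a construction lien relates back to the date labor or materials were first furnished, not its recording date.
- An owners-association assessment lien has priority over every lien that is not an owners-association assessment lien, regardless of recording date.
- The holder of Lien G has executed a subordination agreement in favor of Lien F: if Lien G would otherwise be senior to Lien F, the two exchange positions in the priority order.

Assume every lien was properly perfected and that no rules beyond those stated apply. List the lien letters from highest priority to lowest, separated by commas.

A, B, F, G, D, C, E

First, effective dates: C was recorded 149 days after the deed, outside the 60-day window, so it keeps its recording date; F relates back to May 3, 2016 (work commenced); G is treated as recorded Feb 6, 2016, the work-commencement date.
A is an owners-association assessment lien, so it outranks all other liens regardless of date.
Ordering the rest by effective date: B (Jan 5, 2015), G (Feb 6, 2016), F (May 3, 2016), D (Jul 20, 2016), C (Apr 4, 2017), E (Oct 4, 2017).
The subordination applies — G was senior to F — so G and F swap.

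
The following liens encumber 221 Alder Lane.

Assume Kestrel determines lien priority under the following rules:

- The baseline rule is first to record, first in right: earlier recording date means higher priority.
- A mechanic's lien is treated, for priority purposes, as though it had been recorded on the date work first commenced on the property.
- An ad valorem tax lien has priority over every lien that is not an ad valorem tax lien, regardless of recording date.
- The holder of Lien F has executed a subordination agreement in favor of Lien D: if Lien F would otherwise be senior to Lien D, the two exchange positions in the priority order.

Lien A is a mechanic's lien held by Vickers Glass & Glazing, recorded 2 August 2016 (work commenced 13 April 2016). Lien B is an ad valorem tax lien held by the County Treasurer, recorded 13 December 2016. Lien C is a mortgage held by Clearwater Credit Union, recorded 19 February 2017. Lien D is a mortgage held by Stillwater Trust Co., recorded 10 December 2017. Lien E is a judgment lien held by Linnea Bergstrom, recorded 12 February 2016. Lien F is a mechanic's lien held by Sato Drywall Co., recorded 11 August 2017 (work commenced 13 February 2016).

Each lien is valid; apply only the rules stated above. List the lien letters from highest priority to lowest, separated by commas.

First, effective dates: A's effective date is 13 April 2016, when work began; F's effective date is 13 February 2016, when work began.
B, as an ad valorem tax lien, has superpriority and ranks first.
Ordering the rest by effective date: E (12 February 2016), F (13 February 2016), A (13 April 2016), C (19 February 2017), D (10 December 2017).
F would otherwise be senior to D, so under the subordination agreement F and D exchange positions.

B, E, D, A, C, F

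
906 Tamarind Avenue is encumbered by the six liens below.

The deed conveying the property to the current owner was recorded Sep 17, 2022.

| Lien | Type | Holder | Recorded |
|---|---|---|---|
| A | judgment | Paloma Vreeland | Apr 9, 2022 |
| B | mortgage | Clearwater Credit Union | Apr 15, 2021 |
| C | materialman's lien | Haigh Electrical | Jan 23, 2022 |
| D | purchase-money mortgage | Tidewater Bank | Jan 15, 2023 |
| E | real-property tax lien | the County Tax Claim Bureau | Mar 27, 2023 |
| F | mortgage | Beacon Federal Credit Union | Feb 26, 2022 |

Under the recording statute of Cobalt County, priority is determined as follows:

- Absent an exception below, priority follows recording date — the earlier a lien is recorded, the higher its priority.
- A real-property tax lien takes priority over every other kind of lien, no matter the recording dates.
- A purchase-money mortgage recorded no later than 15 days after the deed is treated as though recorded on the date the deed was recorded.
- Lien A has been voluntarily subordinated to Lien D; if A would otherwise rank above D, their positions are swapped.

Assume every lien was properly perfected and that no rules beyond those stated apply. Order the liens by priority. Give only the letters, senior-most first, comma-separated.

E, B, C, F, D, A

Effective dates after the stated exceptions: D was recorded 120 days after the deed — beyond 15 days — so no relation-back applies.
E is a real-property tax lien and takes priority over every other lien.
Among the remaining liens, by effective date: B (Apr 15, 2021), C (Jan 23, 2022), F (Feb 26, 2022), A (Apr 9, 2022), D (Jan 15, 2023).
A is senior to D before the subordination, so the two trade places.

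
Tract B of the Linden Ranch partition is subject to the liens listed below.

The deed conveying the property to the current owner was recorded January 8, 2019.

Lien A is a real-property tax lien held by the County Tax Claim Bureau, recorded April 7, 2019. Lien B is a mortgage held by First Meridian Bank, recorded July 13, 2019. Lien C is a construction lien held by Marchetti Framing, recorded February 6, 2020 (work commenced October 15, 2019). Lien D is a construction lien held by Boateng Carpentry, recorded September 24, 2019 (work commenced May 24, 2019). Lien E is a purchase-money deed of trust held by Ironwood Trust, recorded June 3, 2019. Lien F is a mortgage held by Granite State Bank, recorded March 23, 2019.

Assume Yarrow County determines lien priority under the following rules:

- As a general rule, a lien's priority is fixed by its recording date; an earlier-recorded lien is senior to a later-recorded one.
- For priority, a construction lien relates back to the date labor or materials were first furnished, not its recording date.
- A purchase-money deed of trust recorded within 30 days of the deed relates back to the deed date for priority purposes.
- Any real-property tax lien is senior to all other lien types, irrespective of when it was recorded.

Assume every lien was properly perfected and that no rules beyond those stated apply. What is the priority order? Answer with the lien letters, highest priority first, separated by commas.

Effective dates after the stated exceptions: C relates back to October 15, 2019 (work commenced); D is treated as recorded May 24, 2019, the work-commencement date; E was recorded 146 days after the deed, outside the 30-day window, so it keeps its recording date.
A is a real-property tax lien, so it outranks all other liens regardless of date.
Remaining liens by effective date: F (March 23, 2019), D (May 24, 2019), E (June 3, 2019), B (July 13, 2019), C (October 15, 2019).

A, F, D, E, B, C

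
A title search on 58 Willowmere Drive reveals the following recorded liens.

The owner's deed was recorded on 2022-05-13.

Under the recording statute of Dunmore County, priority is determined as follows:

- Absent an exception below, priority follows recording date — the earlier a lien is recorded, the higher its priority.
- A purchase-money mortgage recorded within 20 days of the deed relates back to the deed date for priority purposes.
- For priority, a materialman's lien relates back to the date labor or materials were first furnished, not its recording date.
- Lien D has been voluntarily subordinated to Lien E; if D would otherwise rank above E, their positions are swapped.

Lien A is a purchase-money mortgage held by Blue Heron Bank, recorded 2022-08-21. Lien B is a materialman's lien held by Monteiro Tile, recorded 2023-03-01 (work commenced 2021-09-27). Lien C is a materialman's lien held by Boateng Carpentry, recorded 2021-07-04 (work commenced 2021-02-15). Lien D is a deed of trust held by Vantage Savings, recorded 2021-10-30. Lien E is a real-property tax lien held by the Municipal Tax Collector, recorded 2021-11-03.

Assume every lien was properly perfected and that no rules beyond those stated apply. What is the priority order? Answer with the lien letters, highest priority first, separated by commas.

Adjusting effective dates: A missed the 20-day window (100 days after the deed), so its recording date stands; B's effective date is 2021-09-27, when work began; C relates back to 2021-02-15 (work commenced).
Ordering by effective date: C (2021-02-15), B (2021-09-27), D (2021-10-30), E (2021-11-03), A (2022-08-21).
D is senior to E before the subordination, so the two trade places.

C, B, E, D, A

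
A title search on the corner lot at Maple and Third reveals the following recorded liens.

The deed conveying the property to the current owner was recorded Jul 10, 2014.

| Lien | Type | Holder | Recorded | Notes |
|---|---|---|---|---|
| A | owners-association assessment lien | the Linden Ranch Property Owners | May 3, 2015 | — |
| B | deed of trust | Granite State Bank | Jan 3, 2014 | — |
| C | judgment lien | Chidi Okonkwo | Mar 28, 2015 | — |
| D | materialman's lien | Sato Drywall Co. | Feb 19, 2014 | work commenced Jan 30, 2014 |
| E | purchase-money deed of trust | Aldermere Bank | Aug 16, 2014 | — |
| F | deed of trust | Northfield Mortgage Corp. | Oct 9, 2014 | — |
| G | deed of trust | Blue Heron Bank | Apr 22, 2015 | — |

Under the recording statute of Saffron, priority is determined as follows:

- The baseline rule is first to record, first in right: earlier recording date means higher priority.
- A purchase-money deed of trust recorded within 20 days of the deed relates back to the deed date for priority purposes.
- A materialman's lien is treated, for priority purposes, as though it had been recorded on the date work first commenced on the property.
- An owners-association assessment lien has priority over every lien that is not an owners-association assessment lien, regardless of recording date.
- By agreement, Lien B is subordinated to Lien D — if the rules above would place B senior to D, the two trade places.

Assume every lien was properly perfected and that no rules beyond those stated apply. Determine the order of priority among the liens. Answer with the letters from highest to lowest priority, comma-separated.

Effective dates after the stated exceptions: D is treated as recorded Jan 30, 2014, the work-commencement date; E missed the 20-day window (37 days after the deed), so its recording date stands.
A is an owners-association assessment lien, so it outranks all other liens regardless of date.
Remaining liens by effective date: B (Jan 3, 2014), D (Jan 30, 2014), E (Aug 16, 2014), F (Oct 9, 2014), C (Mar 28, 2015), G (Apr 22, 2015).
Because B would otherwise rank above D, the subordination swaps them.

A, D, B, E, F, C, G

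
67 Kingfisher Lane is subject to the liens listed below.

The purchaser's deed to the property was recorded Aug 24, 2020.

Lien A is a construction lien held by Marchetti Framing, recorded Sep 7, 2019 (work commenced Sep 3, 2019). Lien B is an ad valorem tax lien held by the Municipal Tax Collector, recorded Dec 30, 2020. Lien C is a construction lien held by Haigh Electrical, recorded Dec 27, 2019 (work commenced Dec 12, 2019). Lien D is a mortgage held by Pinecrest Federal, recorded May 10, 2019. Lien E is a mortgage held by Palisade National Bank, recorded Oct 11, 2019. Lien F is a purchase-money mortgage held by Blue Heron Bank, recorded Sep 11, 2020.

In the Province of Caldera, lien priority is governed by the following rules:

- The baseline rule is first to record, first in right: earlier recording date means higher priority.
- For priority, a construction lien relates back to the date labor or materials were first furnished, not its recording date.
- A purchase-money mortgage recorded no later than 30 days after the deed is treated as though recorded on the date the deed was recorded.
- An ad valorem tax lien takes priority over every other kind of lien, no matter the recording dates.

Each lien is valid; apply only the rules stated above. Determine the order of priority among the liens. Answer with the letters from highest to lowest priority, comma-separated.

Effective dates: A's effective date is Sep 3, 2019, when work began; C relates back to Dec 12, 2019 (work commenced); F's effective date is the deed date, Aug 24, 2020.
As an ad valorem tax lien, B is senior to every other lien.
Ordering the rest by effective date: D (May 10, 2019), A (Sep 3, 2019), E (Oct 11, 2019), C (Dec 12, 2019), F (Aug 24, 2020).

B, D, A, E, C, F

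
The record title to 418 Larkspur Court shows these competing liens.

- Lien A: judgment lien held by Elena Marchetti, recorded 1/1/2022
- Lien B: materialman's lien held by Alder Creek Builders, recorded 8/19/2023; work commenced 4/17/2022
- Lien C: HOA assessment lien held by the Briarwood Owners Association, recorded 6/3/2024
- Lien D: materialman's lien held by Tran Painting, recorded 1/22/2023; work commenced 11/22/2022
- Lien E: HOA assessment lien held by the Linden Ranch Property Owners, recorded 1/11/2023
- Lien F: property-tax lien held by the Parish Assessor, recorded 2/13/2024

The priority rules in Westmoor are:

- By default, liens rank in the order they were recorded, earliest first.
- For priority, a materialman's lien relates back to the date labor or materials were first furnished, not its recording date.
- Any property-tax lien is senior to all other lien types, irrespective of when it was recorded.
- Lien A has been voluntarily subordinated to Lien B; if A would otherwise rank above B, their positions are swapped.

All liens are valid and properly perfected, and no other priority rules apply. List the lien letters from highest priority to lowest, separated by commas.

Effective dates after the stated exceptions: B is treated as recorded 4/17/2022, the work-commencement date; D relates back to 11/22/2022 (work commenced).
F is a property-tax lien and takes priority over every other lien.
Remaining liens by effective date: A (1/1/2022), B (4/17/2022), D (11/22/2022), E (1/11/2023), C (6/3/2024).
The subordination applies — A was senior to B — so A and B swap.

F, B, A, D, E, C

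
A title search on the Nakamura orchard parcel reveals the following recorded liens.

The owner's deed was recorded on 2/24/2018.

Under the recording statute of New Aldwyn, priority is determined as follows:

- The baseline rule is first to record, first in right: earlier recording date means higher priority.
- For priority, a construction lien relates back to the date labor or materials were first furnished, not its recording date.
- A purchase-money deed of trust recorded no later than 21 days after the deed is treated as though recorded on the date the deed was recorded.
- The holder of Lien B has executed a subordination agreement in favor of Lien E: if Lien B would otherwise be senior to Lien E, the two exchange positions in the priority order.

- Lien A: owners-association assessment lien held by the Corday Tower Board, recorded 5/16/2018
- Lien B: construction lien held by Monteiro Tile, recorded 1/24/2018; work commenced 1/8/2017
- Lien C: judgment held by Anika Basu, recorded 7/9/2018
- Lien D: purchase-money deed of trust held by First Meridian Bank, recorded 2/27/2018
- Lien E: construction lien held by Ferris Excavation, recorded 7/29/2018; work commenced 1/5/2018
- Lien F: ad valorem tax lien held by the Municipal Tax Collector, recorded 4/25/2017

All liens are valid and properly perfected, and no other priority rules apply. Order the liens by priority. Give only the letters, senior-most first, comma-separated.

E, F, B, D, A, C

Effective dates after the stated exceptions: B is treated as recorded 1/8/2017, the work-commencement date; D's effective date is the deed date, 2/24/2018; E's effective date is 1/5/2018, when work began.
By effective date: B (1/8/2017), F (4/25/2017), E (1/5/2018), D (2/24/2018), A (5/16/2018), C (7/9/2018).
The subordination applies — B was senior to E — so B and E swap.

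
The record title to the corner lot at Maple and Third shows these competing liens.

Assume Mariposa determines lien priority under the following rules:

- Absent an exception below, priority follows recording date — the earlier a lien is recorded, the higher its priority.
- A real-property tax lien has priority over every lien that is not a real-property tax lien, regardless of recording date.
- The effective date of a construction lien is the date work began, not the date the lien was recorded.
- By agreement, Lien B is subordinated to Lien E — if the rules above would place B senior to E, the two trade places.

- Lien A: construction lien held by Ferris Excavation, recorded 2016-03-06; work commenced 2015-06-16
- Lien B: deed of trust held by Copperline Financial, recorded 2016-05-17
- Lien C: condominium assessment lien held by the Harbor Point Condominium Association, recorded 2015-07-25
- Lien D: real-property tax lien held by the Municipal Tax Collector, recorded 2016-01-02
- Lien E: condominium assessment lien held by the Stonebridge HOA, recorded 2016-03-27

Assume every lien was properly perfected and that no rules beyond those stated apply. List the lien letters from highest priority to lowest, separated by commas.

Adjusting effective dates: A relates back to 2015-06-16 (work commenced).
As a real-property tax lien, D is senior to every other lien.
The other liens, earliest effective date first: A (2015-06-16), C (2015-07-25), E (2016-03-27), B (2016-05-17).
B already ranks below E; the subordination has no effect.

D, A, C, E, B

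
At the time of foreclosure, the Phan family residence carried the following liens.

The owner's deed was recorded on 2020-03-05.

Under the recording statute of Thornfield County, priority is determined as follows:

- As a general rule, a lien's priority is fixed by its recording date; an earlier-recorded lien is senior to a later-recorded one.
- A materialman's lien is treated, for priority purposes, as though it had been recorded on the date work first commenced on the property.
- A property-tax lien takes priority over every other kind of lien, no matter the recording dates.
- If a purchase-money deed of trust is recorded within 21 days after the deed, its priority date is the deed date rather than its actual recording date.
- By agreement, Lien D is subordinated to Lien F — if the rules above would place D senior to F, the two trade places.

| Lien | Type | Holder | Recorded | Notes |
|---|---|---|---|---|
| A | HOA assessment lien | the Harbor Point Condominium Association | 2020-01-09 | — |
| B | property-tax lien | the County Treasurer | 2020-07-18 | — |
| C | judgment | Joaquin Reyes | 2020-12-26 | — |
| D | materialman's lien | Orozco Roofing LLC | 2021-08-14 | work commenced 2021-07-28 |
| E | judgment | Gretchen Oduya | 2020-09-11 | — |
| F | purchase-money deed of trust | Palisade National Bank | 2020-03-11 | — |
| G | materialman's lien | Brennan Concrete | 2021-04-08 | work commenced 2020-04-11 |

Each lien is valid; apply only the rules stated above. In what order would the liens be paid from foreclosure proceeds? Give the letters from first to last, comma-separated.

Effective dates: D is treated as recorded 2021-07-28, the work-commencement date; F's effective date is the deed date, 2020-03-05; G is treated as recorded 2020-04-11, the work-commencement date.
B is a property-tax lien and takes priority over every other lien.
The other liens, earliest effective date first: A (2020-01-09), F (2020-03-05), G (2020-04-11), E (2020-09-11), C (2020-12-26), D (2021-07-28).
Since D is not senior to F, the subordination leaves the order unchanged.

B, A, F, G, E, C, D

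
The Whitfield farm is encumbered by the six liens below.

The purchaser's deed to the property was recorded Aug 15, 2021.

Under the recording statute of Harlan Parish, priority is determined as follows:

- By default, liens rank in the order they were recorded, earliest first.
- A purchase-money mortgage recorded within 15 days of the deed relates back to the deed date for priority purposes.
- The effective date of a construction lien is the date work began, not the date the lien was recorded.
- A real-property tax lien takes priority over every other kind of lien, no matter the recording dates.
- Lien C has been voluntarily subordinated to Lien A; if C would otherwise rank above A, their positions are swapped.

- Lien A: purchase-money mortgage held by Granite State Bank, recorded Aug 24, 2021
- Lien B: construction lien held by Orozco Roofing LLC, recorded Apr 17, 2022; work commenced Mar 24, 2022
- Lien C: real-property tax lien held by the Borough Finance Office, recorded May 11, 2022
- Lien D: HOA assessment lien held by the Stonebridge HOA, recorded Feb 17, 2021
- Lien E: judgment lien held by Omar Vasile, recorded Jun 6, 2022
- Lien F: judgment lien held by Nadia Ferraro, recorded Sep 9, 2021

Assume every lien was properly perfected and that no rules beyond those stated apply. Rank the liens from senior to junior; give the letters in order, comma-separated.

Adjusting effective dates: A was recorded within the 15-day window, so its effective date is the deed date Aug 15, 2021; B's effective date is Mar 24, 2022, when work began.
As a real-property tax lien, C is senior to every other lien.
Among the remaining liens, by effective date: D (Feb 17, 2021), A (Aug 15, 2021), F (Sep 9, 2021), B (Mar 24, 2022), E (Jun 6, 2022).
C would otherwise be senior to A, so under the subordination agreement C and A exchange positions.

A, D, C, F, B, E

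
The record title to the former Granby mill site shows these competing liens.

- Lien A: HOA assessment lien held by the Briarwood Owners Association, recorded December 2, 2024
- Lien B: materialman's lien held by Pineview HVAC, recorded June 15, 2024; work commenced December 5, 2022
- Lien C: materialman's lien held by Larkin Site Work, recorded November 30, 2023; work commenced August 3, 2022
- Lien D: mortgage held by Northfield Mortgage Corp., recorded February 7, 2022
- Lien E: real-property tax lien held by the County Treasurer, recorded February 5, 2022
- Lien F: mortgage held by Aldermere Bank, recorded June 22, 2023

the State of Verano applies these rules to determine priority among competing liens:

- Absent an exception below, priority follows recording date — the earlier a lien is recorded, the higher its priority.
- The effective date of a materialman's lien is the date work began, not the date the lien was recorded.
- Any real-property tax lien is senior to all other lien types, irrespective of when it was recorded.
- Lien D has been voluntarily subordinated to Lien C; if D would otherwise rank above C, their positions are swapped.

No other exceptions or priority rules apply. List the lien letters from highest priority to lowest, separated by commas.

E, C, D, B, F, A

Effective dates after the stated exceptions: B's effective date is December 5, 2022, when work began; C relates back to August 3, 2022 (work commenced).
E, as a real-property tax lien, has superpriority and ranks first.
Ordering the rest by effective date: D (February 7, 2022), C (August 3, 2022), B (December 5, 2022), F (June 22, 2023), A (December 2, 2024).
Because D would otherwise rank above C, the subordination swaps them.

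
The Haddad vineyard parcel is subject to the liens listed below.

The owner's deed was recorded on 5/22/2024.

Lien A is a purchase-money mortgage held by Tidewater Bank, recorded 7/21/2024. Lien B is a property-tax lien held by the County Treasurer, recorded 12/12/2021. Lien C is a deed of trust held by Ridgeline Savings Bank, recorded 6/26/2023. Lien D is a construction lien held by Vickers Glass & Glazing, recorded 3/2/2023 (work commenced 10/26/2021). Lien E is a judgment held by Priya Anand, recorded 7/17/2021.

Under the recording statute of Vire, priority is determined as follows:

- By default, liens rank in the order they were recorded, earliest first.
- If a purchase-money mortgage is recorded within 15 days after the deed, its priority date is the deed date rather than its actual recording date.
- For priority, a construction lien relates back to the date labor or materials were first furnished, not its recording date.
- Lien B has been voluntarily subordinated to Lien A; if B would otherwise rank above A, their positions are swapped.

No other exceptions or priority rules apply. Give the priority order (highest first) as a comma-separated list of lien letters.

Effective dates after the stated exceptions: A was recorded 60 days after the deed — beyond 15 days — so no relation-back applies; D is treated as recorded 10/26/2021, the work-commencement date.
By effective date: E (7/17/2021), D (10/26/2021), B (12/12/2021), C (6/26/2023), A (7/21/2024).
Because B would otherwise rank above A, the subordination swaps them.

E, D, A, C, B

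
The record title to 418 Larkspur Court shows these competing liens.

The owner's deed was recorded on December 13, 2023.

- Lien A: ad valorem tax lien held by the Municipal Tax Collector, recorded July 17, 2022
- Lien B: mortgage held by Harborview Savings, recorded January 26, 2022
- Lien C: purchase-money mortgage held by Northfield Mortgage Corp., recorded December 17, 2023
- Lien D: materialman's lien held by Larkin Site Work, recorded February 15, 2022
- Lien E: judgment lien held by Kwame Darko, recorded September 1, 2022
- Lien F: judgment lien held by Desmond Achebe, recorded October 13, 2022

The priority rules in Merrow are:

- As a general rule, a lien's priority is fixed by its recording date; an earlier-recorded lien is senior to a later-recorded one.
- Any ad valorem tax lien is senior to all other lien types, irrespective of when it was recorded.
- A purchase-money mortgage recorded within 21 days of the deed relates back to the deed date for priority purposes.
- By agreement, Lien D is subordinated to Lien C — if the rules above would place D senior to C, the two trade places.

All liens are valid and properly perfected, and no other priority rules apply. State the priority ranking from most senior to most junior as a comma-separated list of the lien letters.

A, B, C, E, F, D

Effective dates after the stated exceptions: C's effective date is the deed date, December 13, 2023.
A, as an ad valorem tax lien, has superpriority and ranks first.
Remaining liens by effective date: B (January 26, 2022), D (February 15, 2022), E (September 1, 2022), F (October 13, 2022), C (December 13, 2023).
D would otherwise be senior to C, so under the subordination agreement D and C exchange positions.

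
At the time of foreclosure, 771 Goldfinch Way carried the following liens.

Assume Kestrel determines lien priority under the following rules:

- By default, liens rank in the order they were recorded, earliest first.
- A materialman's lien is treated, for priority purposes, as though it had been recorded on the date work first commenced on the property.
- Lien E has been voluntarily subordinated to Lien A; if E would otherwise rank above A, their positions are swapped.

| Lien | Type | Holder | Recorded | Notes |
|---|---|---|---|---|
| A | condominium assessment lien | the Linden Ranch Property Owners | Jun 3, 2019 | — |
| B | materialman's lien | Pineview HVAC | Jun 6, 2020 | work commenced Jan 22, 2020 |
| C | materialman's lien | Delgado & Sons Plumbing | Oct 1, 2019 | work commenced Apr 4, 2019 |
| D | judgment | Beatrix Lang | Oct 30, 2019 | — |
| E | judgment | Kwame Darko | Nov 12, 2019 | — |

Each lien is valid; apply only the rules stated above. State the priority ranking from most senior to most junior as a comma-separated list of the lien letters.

C, A, D, E, B

First, effective dates: B is treated as recorded Jan 22, 2020, the work-commencement date; C relates back to Apr 4, 2019 (work commenced).
By effective date: C (Apr 4, 2019), A (Jun 3, 2019), D (Oct 30, 2019), E (Nov 12, 2019), B (Jan 22, 2020).
Since E is not senior to A, the subordination leaves the order unchanged.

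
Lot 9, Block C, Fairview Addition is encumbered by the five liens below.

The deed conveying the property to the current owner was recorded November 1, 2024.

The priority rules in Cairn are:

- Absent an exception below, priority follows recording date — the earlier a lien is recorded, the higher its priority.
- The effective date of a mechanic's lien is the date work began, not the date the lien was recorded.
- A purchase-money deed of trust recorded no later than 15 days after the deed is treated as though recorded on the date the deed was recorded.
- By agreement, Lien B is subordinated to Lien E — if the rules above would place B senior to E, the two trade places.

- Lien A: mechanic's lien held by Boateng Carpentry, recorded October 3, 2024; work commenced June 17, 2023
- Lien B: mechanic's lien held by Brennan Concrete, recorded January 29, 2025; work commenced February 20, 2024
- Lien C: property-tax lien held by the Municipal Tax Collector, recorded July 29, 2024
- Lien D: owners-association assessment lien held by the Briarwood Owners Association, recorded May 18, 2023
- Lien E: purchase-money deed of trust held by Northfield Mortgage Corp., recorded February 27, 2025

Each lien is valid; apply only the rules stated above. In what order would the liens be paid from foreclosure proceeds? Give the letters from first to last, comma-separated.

D, A, E, C, B

First, effective dates: A's effective date is June 17, 2023, when work began; B is treated as recorded February 20, 2024, the work-commencement date; E was recorded 118 days after the deed — beyond 15 days — so no relation-back applies.
By effective date: D (May 18, 2023), A (June 17, 2023), B (February 20, 2024), C (July 29, 2024), E (February 27, 2025).
Because B would otherwise rank above E, the subordination swaps them.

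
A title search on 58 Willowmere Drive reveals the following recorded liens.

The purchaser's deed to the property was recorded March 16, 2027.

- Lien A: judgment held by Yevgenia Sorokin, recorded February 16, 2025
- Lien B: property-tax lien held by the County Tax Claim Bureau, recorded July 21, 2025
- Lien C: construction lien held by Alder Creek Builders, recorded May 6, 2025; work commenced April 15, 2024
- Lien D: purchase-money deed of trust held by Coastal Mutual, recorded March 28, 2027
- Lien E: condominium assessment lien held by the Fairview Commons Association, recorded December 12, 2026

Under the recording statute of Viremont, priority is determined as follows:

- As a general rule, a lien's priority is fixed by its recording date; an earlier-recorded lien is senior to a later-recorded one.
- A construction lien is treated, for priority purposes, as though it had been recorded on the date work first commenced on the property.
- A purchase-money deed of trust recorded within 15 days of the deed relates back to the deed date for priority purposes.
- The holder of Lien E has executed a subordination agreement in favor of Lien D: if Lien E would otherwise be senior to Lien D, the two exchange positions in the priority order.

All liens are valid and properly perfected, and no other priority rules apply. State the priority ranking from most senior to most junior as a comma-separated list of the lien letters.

Effective dates: C relates back to April 15, 2024 (work commenced); D's effective date is the deed date, March 16, 2027.
By effective date: C (April 15, 2024), A (February 16, 2025), B (July 21, 2025), E (December 12, 2026), D (March 16, 2027).
E would otherwise be senior to D, so under the subordination agreement E and D exchange positions.

C, A, B, D, E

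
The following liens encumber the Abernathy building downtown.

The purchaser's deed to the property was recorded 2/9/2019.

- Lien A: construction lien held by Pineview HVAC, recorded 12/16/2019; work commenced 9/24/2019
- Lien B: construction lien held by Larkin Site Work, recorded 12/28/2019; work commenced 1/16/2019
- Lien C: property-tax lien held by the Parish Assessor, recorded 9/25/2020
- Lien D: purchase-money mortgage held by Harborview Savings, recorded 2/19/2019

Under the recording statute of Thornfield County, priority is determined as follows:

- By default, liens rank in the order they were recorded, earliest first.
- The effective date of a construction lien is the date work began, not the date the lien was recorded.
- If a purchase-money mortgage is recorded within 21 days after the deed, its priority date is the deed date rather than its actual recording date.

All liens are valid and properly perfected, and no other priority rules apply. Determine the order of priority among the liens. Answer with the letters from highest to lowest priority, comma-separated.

B, D, A, C

Effective dates: A relates back to 9/24/2019 (work commenced); B's effective date is 1/16/2019, when work began; D relates back to the deed date 2/9/2019.
By effective date, earliest first: B (1/16/2019), D (2/9/2019), A (9/24/2019), C (9/25/2020).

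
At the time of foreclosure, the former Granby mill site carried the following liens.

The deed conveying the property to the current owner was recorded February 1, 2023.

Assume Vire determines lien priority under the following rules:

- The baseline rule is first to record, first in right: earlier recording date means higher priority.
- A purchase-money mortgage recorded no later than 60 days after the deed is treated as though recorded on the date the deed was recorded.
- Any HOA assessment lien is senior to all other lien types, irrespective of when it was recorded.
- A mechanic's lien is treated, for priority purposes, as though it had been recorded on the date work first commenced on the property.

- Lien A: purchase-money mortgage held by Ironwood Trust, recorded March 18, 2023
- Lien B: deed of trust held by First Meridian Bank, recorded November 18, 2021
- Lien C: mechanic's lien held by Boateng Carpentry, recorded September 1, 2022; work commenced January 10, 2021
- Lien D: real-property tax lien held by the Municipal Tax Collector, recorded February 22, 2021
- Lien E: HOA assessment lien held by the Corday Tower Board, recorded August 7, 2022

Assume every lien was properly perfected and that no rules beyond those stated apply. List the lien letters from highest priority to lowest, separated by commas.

E, C, D, B, A

Effective dates after the stated exceptions: A relates back to the deed date February 1, 2023; C's effective date is January 10, 2021, when work began.
E, as an HOA assessment lien, has superpriority and ranks first.
Ordering the rest by effective date: C (January 10, 2021), D (February 22, 2021), B (November 18, 2021), A (February 1, 2023).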